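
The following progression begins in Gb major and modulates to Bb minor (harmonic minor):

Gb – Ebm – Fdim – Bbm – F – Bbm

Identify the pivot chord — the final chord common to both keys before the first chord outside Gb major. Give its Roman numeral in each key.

Chords diatonic to Gb major: Gb, Abm, Bbm, Cb, Db, Ebm, Fdim.
Reading the progression, the first chord not in that set is F, so the modulation leaves Gb major there.
The chord immediately before F is Bbm, which is diatonic to both keys: iii in Gb major and i in Bb minor.

Bbm — iii in Gb major, i in Bb minor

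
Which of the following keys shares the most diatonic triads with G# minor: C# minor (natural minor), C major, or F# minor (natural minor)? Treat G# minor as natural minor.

C# minor

Triads of G# minor (natural minor): G#m (i), A#dim (ii°), B (III), C#m (iv), D#m (v), E (VI), F# (VII).
C# minor (natural minor) shares 4: G#m, B, C#m, E.
C major shares 0: none.
F# minor (natural minor) shares 2: C#m, E.
The most common triads (4) are shared with C# minor.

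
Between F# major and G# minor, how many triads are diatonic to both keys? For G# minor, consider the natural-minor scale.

4

Diatonic triads of F# major: F# (I), G#m (ii), A#m (iii), B (IV), C# (V), D#m (vi), E#dim (vii°).
Diatonic triads of G# minor (natural minor): G#m (i), A#dim (ii°), B (III), C#m (iv), D#m (v), E (VI), F# (VII).
Matching root and quality in both lists: F#, G#m, B, D#m.
That gives 4 common triads.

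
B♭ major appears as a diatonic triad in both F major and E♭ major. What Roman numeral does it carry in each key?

The scale of F major is F G A B♭ C D E; B♭ is degree 4, and the triad built there (B♭-D-F) is major, so it is IV.
The scale of E♭ major is E♭ F G A♭ B♭ C D; B♭ is degree 5, and the triad built there (B♭-D-F) is major, so it is V.

IV in F major; V in E♭ major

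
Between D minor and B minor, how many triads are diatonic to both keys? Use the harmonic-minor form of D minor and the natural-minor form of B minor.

Diatonic triads of D minor (harmonic minor): Dm (i), Edim (ii°), Faug (III+), Gm (iv), A (V), Bb (VI), C#dim (vii°).
Diatonic triads of B minor (natural minor): Bm (i), C#dim (ii°), D (III), Em (iv), F#m (v), G (VI), A (VII).
Matching root and quality in both lists: A, C#dim.
That gives 2 common triads.

2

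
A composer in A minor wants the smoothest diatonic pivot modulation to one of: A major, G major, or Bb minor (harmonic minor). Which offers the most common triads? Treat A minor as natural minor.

G major

Triads of A minor (natural minor): A minor (i), B diminished (ii°), C major (III), D minor (iv), E minor (v), F major (VI), G major (VII).
A major shares 0: none.
G major shares 4: Am, C, Em, G.
Bb minor (harmonic minor) shares 1: F.
The most common triads (4) are shared with G major.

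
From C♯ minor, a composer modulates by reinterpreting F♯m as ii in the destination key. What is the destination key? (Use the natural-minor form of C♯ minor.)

E major

The numeral ii denotes a minor triad on scale degree 2. With F♯ on degree 2, the tonic of the new key is E.
Degree 2 carries a minor triad in major keys, so the destination is E major.
Check: the diatonic triads of E major are E (I), F♯m (ii), G♯m (iii), A (IV), B (V), C♯m (vi), D♯dim (vii°) — F♯m is indeed ii.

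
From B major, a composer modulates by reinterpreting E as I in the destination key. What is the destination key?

The numeral I denotes a major triad on scale degree 1. With E on degree 1, the tonic of the new key is E.
Degree 1 carries a major triad in major keys, so the destination is E major.
Check: the diatonic triads of E major are E (I), F#m (ii), G#m (iii), A (IV), B (V), C#m (vi), D#dim (vii°) — E is indeed I.

E major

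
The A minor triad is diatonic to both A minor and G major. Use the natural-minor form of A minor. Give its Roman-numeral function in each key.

i in A minor; ii in G major

The scale of A minor (natural minor) is A B C D E F G; A is degree 1, and the triad built there (A-C-E) is minor, so it is i.
The scale of G major is G A B C D E F#; A is degree 2, and the triad built there (A-C-E) is minor, so it is ii.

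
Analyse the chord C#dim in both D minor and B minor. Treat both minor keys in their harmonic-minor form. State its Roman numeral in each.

The scale of D minor (harmonic minor) is D E F G A Bb C#; C# is degree 7, and the triad built there (C#-E-G) is diminished, so it is vii°.
The scale of B minor (harmonic minor) is B C# D E F# G A#; C# is degree 2, and the triad built there (C#-E-G) is diminished, so it is ii°.

vii° in D minor; ii° in B minor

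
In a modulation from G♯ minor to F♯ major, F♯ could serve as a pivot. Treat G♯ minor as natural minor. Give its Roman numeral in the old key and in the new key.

The scale of G♯ minor (natural minor) is G♯ A♯ B C♯ D♯ E F♯; F♯ is degree 7, and the triad built there (F♯-A♯-C♯) is major, so it is VII.
The scale of F♯ major is F♯ G♯ A♯ B C♯ D♯ E♯; F♯ is degree 1, and the triad built there (F♯-A♯-C♯) is major, so it is I.

VII in G♯ minor; I in F♯ major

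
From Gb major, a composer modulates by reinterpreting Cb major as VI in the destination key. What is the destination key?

The numeral VI denotes a major triad on scale degree 6. With Cb on degree 6, the tonic of the new key is Eb.
Degree 6 carries a major triad in minor keys, so the destination is Eb minor.
Check: the diatonic triads of Eb minor (natural minor) are Ebm (i), Fdim (ii°), Gb (III), Abm (iv), Bbm (v), Cb (VI), Db (VII) — Cb major is indeed VI.

Eb minor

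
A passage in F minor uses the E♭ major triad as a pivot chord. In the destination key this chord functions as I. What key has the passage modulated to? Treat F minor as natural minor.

E♭ major

The numeral I denotes a major triad on scale degree 1. With E♭ on degree 1, the tonic of the new key is E♭.
Degree 1 carries a major triad in major keys, so the destination is E♭ major.
Check: the diatonic triads of E♭ major are E♭ (I), Fm (ii), Gm (iii), A♭ (IV), B♭ (V), Cm (vi), Ddim (vii°) — E♭ major is indeed I.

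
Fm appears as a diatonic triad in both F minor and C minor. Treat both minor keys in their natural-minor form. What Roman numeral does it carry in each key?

The scale of F minor (natural minor) is F G Ab Bb C Db Eb; F is degree 1, and the triad built there (F-Ab-C) is minor, so it is i.
The scale of C minor (natural minor) is C D Eb F G Ab Bb; F is degree 4, and the triad built there (F-Ab-C) is minor, so it is iv.

i in F minor; iv in C minor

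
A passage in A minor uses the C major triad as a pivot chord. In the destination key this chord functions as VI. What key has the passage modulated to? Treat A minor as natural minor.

E minor

The numeral VI denotes a major triad on scale degree 6. With C on degree 6, the tonic of the new key is E.
Degree 6 carries a major triad in minor keys, so the destination is E minor.
Check: the diatonic triads of E minor (natural minor) are Em (i), F#dim (ii°), G (III), Am (iv), Bm (v), C (VI), D (VII) — C major is indeed VI.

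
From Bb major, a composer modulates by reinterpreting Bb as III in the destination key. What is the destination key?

The numeral III denotes a major triad on scale degree 3. With Bb on degree 3, the tonic of the new key is G.
Degree 3 carries a major triad in natural-minor keys, so the destination is G minor.
Check: the diatonic triads of G minor (natural minor) are Gm (i), Adim (ii°), Bb (III), Cm (iv), Dm (v), Eb (VI), F (VII) — Bb is indeed III.

G minor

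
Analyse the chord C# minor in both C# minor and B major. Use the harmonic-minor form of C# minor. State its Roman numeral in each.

i in C# minor; ii in B major

The scale of C# minor (harmonic minor) is C# D# E F# G# A B#; C# is degree 1, and the triad built there (C#-E-G#) is minor, so it is i.
The scale of B major is B C# D# E F# G# A#; C# is degree 2, and the triad built there (C#-E-G#) is minor, so it is ii.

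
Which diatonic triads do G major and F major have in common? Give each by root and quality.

Am, C

Triads in G major: G major (I), A minor (ii), B minor (iii), C major (IV), D major (V), E minor (vi), F# diminished (vii°).
Triads in F major: F major (I), G minor (ii), A minor (iii), Bb major (IV), C major (V), D minor (vi), E diminished (vii°).
Shared triads with their functions: A minor (ii in G major, iii in F major); C major (IV in G major, V in F major).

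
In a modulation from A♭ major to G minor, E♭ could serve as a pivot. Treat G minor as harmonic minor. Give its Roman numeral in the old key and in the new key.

The scale of A♭ major is A♭ B♭ C D♭ E♭ F G; E♭ is degree 5, and the triad built there (E♭-G-B♭) is major, so it is V.
The scale of G minor (harmonic minor) is G A B♭ C D E♭ F♯; E♭ is degree 6, and the triad built there (E♭-G-B♭) is major, so it is VI.

V in A♭ major; VI in G minor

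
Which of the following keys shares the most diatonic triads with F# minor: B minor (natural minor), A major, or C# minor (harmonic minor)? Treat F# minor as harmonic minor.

A major

Triads of F# minor (harmonic minor): F# minor (i), G# diminished (ii°), A augmented (III+), B minor (iv), C# major (V), D major (VI), E# diminished (vii°).
B minor (natural minor) shares 3: F#m, Bm, D.
A major shares 4: F#m, G#dim, Bm, D.
C# minor (harmonic minor) shares 1: F#m.
The most common triads (4) are shared with A major.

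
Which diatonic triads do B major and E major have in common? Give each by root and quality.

B, C♯m, E, G♯m

Triads in B major: B (I), C♯m (ii), D♯m (iii), E (IV), F♯ (V), G♯m (vi), A♯dim (vii°).
Triads in E major: E (I), F♯m (ii), G♯m (iii), A (IV), B (V), C♯m (vi), D♯dim (vii°).
Shared triads with their functions: B (I in B major, V in E major); C♯m (ii in B major, vi in E major); E (IV in B major, I in E major); G♯m (vi in B major, iii in E major).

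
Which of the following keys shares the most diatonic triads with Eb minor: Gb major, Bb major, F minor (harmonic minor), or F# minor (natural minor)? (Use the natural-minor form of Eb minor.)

Triads of Eb minor (natural minor): Ebm (i), Fdim (ii°), Gb (III), Abm (iv), Bbm (v), Cb (VI), Db (VII).
Gb major shares 7: Ebm, Fdim, Gb, Abm, Bbm, Cb, Db.
Bb major shares 0: none.
F minor (harmonic minor) shares 2: Bbm, Db.
F# minor (natural minor) shares 0: none.
The most common triads (7) are shared with Gb major.

Gb major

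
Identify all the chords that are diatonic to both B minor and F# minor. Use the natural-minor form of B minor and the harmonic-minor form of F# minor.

Bm, D, F#m

Triads in B minor (natural minor): Bm (i), C#dim (ii°), D (III), Em (iv), F#m (v), G (VI), A (VII).
Triads in F# minor (harmonic minor): F#m (i), G#dim (ii°), Aaug (III+), Bm (iv), C# (V), D (VI), E#dim (vii°).
Shared triads with their functions: Bm (i in B minor, iv in F# minor); D (III in B minor, VI in F# minor); F#m (v in B minor, i in F# minor).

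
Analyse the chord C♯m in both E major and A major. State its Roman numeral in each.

The scale of E major is E F♯ G♯ A B C♯ D♯; C♯ is degree 6, and the triad built there (C♯-E-G♯) is minor, so it is vi.
The scale of A major is A B C♯ D E F♯ G♯; C♯ is degree 3, and the triad built there (C♯-E-G♯) is minor, so it is iii.

vi in E major; iii in A major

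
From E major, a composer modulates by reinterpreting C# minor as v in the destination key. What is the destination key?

F# minor

The numeral v denotes a minor triad on scale degree 5. With C# on degree 5, the tonic of the new key is F#.
Degree 5 carries a minor triad in natural-minor keys, so the destination is F# minor.
Check: the diatonic triads of F# minor (natural minor) are F#m (i), G#dim (ii°), A (III), Bm (iv), C#m (v), D (VI), E (VII) — C# minor is indeed v.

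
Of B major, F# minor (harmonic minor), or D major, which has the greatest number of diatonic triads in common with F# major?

B major

Triads of F# major: F# (I), G#m (ii), A#m (iii), B (IV), C# (V), D#m (vi), E#dim (vii°).
B major shares 4: F#, G#m, B, D#m.
F# minor (harmonic minor) shares 2: C#, E#dim.
D major shares 0: none.
The most common triads (4) are shared with B major.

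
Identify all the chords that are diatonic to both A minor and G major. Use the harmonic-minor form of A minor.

Triads in A minor (harmonic minor): Am (i), Bdim (ii°), Caug (III+), Dm (iv), E (V), F (VI), G#dim (vii°).
Triads in G major: G (I), Am (ii), Bm (iii), C (IV), D (V), Em (vi), F#dim (vii°).
Shared triads with their functions: Am (i in A minor, ii in G major).

Am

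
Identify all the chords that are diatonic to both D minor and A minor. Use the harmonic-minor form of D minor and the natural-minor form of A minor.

Triads in D minor (harmonic minor): Dm (i), Edim (ii°), Faug (III+), Gm (iv), A (V), Bb (VI), C#dim (vii°).
Triads in A minor (natural minor): Am (i), Bdim (ii°), C (III), Dm (iv), Em (v), F (VI), G (VII).
Shared triads with their functions: Dm (i in D minor, iv in A minor).

Dm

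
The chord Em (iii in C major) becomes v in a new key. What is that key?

The numeral v denotes a minor triad on scale degree 5. With E on degree 5, the tonic of the new key is A.
Degree 5 carries a minor triad in natural-minor keys, so the destination is A minor.
Check: the diatonic triads of A minor (natural minor) are Am (i), Bdim (ii°), C (III), Dm (iv), Em (v), F (VI), G (VII) — Em is indeed v.

A minor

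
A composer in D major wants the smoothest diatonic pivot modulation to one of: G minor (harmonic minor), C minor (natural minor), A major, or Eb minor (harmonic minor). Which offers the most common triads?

A major

Triads of D major: D major (I), E minor (ii), F# minor (iii), G major (IV), A major (V), B minor (vi), C# diminished (vii°).
G minor (harmonic minor) shares 1: D.
C minor (natural minor) shares 0: none.
A major shares 4: D, F#m, A, Bm.
Eb minor (harmonic minor) shares 0: none.
The most common triads (4) are shared with A major.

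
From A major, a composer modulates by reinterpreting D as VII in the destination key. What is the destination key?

The numeral VII denotes a major triad on scale degree 7. With D on degree 7, the tonic of the new key is E.
Degree 7 carries a major triad in natural-minor keys, so the destination is E minor.
Check: the diatonic triads of E minor (natural minor) are Em (i), F♯dim (ii°), G (III), Am (iv), Bm (v), C (VI), D (VII) — D is indeed VII.

E minor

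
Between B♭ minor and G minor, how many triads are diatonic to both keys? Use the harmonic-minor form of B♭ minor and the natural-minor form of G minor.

Diatonic triads of B♭ minor (harmonic minor): B♭m (i), Cdim (ii°), D♭aug (III+), E♭m (iv), F (V), G♭ (VI), Adim (vii°).
Diatonic triads of G minor (natural minor): Gm (i), Adim (ii°), B♭ (III), Cm (iv), Dm (v), E♭ (VI), F (VII).
Matching root and quality in both lists: F, Adim.
That gives 2 common triads.

2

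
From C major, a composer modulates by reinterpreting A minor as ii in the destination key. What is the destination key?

The numeral ii denotes a minor triad on scale degree 2. With A on degree 2, the tonic of the new key is G.
Degree 2 carries a minor triad in major keys, so the destination is G major.
Check: the diatonic triads of G major are G (I), Am (ii), Bm (iii), C (IV), D (V), Em (vi), F#dim (vii°) — A minor is indeed ii.

G major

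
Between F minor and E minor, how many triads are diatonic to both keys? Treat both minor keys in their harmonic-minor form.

1

Diatonic triads of F minor (harmonic minor): Fm (i), Gdim (ii°), Abaug (III+), Bbm (iv), C (V), Db (VI), Edim (vii°).
Diatonic triads of E minor (harmonic minor): Em (i), F#dim (ii°), Gaug (III+), Am (iv), B (V), C (VI), D#dim (vii°).
Matching root and quality in both lists: C.
That gives 1 common triad.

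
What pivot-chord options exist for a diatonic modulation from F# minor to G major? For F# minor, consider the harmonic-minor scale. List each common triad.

Triads in F# minor (harmonic minor): F# minor (i), G# diminished (ii°), A augmented (III+), B minor (iv), C# major (V), D major (VI), E# diminished (vii°).
Triads in G major: G major (I), A minor (ii), B minor (iii), C major (IV), D major (V), E minor (vi), F# diminished (vii°).
Shared triads with their functions: B minor (iv in F# minor, iii in G major); D major (VI in F# minor, V in G major).

Bm, D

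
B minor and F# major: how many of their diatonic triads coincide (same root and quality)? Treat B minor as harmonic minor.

1

Diatonic triads of B minor (harmonic minor): Bm (i), C#dim (ii°), Daug (III+), Em (iv), F# (V), G (VI), A#dim (vii°).
Diatonic triads of F# major: F# (I), G#m (ii), A#m (iii), B (IV), C# (V), D#m (vi), E#dim (vii°).
Matching root and quality in both lists: F#.
That gives 1 common triad.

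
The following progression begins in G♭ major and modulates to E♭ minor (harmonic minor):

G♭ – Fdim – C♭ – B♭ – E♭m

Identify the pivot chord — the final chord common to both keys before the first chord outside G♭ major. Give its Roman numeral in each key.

Chords diatonic to G♭ major: G♭, A♭m, B♭m, C♭, D♭, E♭m, Fdim.
Reading the progression, the first chord not in that set is B♭, so the modulation leaves G♭ major there.
The chord immediately before B♭ is C♭, which is diatonic to both keys: IV in G♭ major and VI in E♭ minor.

C♭ — IV in G♭ major, VI in E♭ minor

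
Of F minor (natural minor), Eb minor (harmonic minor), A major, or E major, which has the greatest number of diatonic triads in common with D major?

A major

Triads of D major: D major (I), E minor (ii), F# minor (iii), G major (IV), A major (V), B minor (vi), C# diminished (vii°).
F minor (natural minor) shares 0: none.
Eb minor (harmonic minor) shares 0: none.
A major shares 4: D, F#m, A, Bm.
E major shares 2: F#m, A.
The most common triads (4) are shared with A major.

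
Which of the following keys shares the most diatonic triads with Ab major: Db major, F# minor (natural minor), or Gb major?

Triads of Ab major: Ab (I), Bbm (ii), Cm (iii), Db (IV), Eb (V), Fm (vi), Gdim (vii°).
Db major shares 4: Ab, Bbm, Db, Fm.
F# minor (natural minor) shares 0: none.
Gb major shares 2: Bbm, Db.
The most common triads (4) are shared with Db major.

Db major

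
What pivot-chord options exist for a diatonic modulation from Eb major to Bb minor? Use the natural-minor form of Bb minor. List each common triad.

Triads in Eb major: Eb (I), Fm (ii), Gm (iii), Ab (IV), Bb (V), Cm (vi), Ddim (vii°).
Triads in Bb minor (natural minor): Bbm (i), Cdim (ii°), Db (III), Ebm (iv), Fm (v), Gb (VI), Ab (VII).
Shared triads with their functions: Fm (ii in Eb major, v in Bb minor); Ab (IV in Eb major, VII in Bb minor).

Fm, Ab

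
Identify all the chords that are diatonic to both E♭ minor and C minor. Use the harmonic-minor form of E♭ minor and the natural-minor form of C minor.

Triads in E♭ minor (harmonic minor): E♭m (i), Fdim (ii°), G♭aug (III+), A♭m (iv), B♭ (V), C♭ (VI), Ddim (vii°).
Triads in C minor (natural minor): Cm (i), Ddim (ii°), E♭ (III), Fm (iv), Gm (v), A♭ (VI), B♭ (VII).
Shared triads with their functions: B♭ (V in E♭ minor, VII in C minor); Ddim (vii° in E♭ minor, ii° in C minor).

B♭, Ddim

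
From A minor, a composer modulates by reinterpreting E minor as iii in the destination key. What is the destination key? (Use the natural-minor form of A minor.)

C major

The numeral iii denotes a minor triad on scale degree 3. With E on degree 3, the tonic of the new key is C.
Degree 3 carries a minor triad in major keys, so the destination is C major.
Check: the diatonic triads of C major are C (I), Dm (ii), Em (iii), F (IV), G (V), Am (vi), Bdim (vii°) — E minor is indeed iii.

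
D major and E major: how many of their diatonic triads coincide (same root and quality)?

2

Diatonic triads of D major: D major (I), E minor (ii), F♯ minor (iii), G major (IV), A major (V), B minor (vi), C♯ diminished (vii°).
Diatonic triads of E major: E major (I), F♯ minor (ii), G♯ minor (iii), A major (IV), B major (V), C♯ minor (vi), D♯ diminished (vii°).
Matching root and quality in both lists: F♯ minor, A major.
That gives 2 common triads.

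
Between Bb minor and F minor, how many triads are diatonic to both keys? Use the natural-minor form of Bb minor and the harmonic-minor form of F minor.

Diatonic triads of Bb minor (natural minor): Bb minor (i), C diminished (ii°), Db major (III), Eb minor (iv), F minor (v), Gb major (VI), Ab major (VII).
Diatonic triads of F minor (harmonic minor): F minor (i), G diminished (ii°), Ab augmented (III+), Bb minor (iv), C major (V), Db major (VI), E diminished (vii°).
Matching root and quality in both lists: Bb minor, Db major, F minor.
That gives 3 common triads.

3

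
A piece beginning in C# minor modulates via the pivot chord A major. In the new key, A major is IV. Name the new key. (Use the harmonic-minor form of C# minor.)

The numeral IV denotes a major triad on scale degree 4. With A on degree 4, the tonic of the new key is E.
Degree 4 carries a major triad in major keys, so the destination is E major.
Check: the diatonic triads of E major are E (I), F#m (ii), G#m (iii), A (IV), B (V), C#m (vi), D#dim (vii°) — A major is indeed IV.

E major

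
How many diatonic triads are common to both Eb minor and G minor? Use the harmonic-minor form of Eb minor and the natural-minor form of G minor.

Diatonic triads of Eb minor (harmonic minor): Eb minor (i), F diminished (ii°), Gb augmented (III+), Ab minor (iv), Bb major (V), Cb major (VI), D diminished (vii°).
Diatonic triads of G minor (natural minor): G minor (i), A diminished (ii°), Bb major (III), C minor (iv), D minor (v), Eb major (VI), F major (VII).
Matching root and quality in both lists: Bb major.
That gives 1 common triad.

1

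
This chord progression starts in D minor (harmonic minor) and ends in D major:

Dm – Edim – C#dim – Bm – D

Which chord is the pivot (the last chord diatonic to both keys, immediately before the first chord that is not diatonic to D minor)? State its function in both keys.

C#dim — vii° in D minor, vii° in D major

Chords diatonic to D minor: Dm, Edim, Faug, Gm, A, Bb, C#dim.
Reading the progression, the first chord not in that set is Bm, so the modulation leaves D minor there.
The chord immediately before Bm is C#dim, which is diatonic to both keys: vii° in D minor and vii° in D major.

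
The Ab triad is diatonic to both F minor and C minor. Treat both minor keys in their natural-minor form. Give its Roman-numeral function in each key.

The scale of F minor (natural minor) is F G Ab Bb C Db Eb; Ab is degree 3, and the triad built there (Ab-C-Eb) is major, so it is III.
The scale of C minor (natural minor) is C D Eb F G Ab Bb; Ab is degree 6, and the triad built there (Ab-C-Eb) is major, so it is VI.

III in F minor; VI in C minor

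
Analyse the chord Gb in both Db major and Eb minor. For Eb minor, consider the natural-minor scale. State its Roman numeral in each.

The scale of Db major is Db Eb F Gb Ab Bb C; Gb is degree 4, and the triad built there (Gb-Bb-Db) is major, so it is IV.
The scale of Eb minor (natural minor) is Eb F Gb Ab Bb Cb Db; Gb is degree 3, and the triad built there (Gb-Bb-Db) is major, so it is III.

IV in Db major; III in Eb minor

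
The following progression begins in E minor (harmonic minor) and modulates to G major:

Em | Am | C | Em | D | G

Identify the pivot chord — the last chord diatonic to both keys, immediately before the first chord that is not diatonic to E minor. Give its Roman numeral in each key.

Chords diatonic to E minor: Em, F♯dim, Gaug, Am, B, C, D♯dim.
Reading the progression, the first chord not in that set is D, so the modulation leaves E minor there.
The chord immediately before D is Em, which is diatonic to both keys: i in E minor and vi in G major.

Em — i in E minor, vi in G major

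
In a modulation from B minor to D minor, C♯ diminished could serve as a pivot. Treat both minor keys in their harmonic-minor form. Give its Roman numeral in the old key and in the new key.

ii° in B minor; vii° in D minor

The scale of B minor (harmonic minor) is B C♯ D E F♯ G A♯; C♯ is degree 2, and the triad built there (C♯-E-G) is diminished, so it is ii°.
The scale of D minor (harmonic minor) is D E F G A B♭ C♯; C♯ is degree 7, and the triad built there (C♯-E-G) is diminished, so it is vii°.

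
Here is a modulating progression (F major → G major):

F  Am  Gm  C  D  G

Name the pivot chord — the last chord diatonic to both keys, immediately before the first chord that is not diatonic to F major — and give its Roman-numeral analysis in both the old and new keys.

Chords diatonic to F major: F, Gm, Am, Bb, C, Dm, Edim.
Reading the progression, the first chord not in that set is D, so the modulation leaves F major there.
The chord immediately before D is C, which is diatonic to both keys: V in F major and IV in G major.

C — V in F major, IV in G major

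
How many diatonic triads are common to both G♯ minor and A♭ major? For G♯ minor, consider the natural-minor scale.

0

Diatonic triads of G♯ minor (natural minor): G♯m (i), A♯dim (ii°), B (III), C♯m (iv), D♯m (v), E (VI), F♯ (VII).
Diatonic triads of A♭ major: A♭ (I), B♭m (ii), Cm (iii), D♭ (IV), E♭ (V), Fm (vi), Gdim (vii°).
No triad has the same root and quality in both keys.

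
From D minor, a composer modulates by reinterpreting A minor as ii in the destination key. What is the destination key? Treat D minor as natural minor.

G major

The numeral ii denotes a minor triad on scale degree 2. With A on degree 2, the tonic of the new key is G.
Degree 2 carries a minor triad in major keys, so the destination is G major.
Check: the diatonic triads of G major are G (I), Am (ii), Bm (iii), C (IV), D (V), Em (vi), F#dim (vii°) — A minor is indeed ii.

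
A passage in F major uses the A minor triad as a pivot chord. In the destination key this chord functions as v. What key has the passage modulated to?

The numeral v denotes a minor triad on scale degree 5. With A on degree 5, the tonic of the new key is D.
Degree 5 carries a minor triad in natural-minor keys, so the destination is D minor.
Check: the diatonic triads of D minor (natural minor) are Dm (i), Edim (ii°), F (III), Gm (iv), Am (v), Bb (VI), C (VII) — A minor is indeed v.

D minor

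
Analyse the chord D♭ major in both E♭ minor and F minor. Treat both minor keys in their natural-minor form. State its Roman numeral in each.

The scale of E♭ minor (natural minor) is E♭ F G♭ A♭ B♭ C♭ D♭; D♭ is degree 7, and the triad built there (D♭-F-A♭) is major, so it is VII.
The scale of F minor (natural minor) is F G A♭ B♭ C D♭ E♭; D♭ is degree 6, and the triad built there (D♭-F-A♭) is major, so it is VI.

VII in E♭ minor; VI in F minor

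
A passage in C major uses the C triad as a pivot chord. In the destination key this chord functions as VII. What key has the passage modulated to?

D minor

The numeral VII denotes a major triad on scale degree 7. With C on degree 7, the tonic of the new key is D.
Degree 7 carries a major triad in natural-minor keys, so the destination is D minor.
Check: the diatonic triads of D minor (natural minor) are Dm (i), Edim (ii°), F (III), Gm (iv), Am (v), B♭ (VI), C (VII) — C is indeed VII.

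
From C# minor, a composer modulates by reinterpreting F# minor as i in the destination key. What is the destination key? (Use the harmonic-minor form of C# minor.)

F# minor

The numeral i denotes a minor triad on scale degree 1. With F# on degree 1, the tonic of the new key is F#.
Degree 1 carries a minor triad in minor keys, so the destination is F# minor.
Check: the diatonic triads of F# minor (natural minor) are F#m (i), G#dim (ii°), A (III), Bm (iv), C#m (v), D (VI), E (VII) — F# minor is indeed i.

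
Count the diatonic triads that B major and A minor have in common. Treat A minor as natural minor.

Diatonic triads of B major: B (I), C#m (ii), D#m (iii), E (IV), F# (V), G#m (vi), A#dim (vii°).
Diatonic triads of A minor (natural minor): Am (i), Bdim (ii°), C (III), Dm (iv), Em (v), F (VI), G (VII).
No triad has the same root and quality in both keys.

0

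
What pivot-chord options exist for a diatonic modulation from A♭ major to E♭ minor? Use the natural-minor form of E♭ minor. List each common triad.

B♭m, D♭

Triads in A♭ major: A♭ (I), B♭m (ii), Cm (iii), D♭ (IV), E♭ (V), Fm (vi), Gdim (vii°).
Triads in E♭ minor (natural minor): E♭m (i), Fdim (ii°), G♭ (III), A♭m (iv), B♭m (v), C♭ (VI), D♭ (VII).
Shared triads with their functions: B♭m (ii in A♭ major, v in E♭ minor); D♭ (IV in A♭ major, VII in E♭ minor).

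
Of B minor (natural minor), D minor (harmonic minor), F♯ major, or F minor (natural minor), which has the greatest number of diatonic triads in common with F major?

Triads of F major: F (I), Gm (ii), Am (iii), B♭ (IV), C (V), Dm (vi), Edim (vii°).
B minor (natural minor) shares 0: none.
D minor (harmonic minor) shares 4: Gm, B♭, Dm, Edim.
F♯ major shares 0: none.
F minor (natural minor) shares 0: none.
The most common triads (4) are shared with D minor.

D minor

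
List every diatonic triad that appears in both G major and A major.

Bm, D

Triads in G major: G major (I), A minor (ii), B minor (iii), C major (IV), D major (V), E minor (vi), F# diminished (vii°).
Triads in A major: A major (I), B minor (ii), C# minor (iii), D major (IV), E major (V), F# minor (vi), G# diminished (vii°).
Shared triads with their functions: B minor (iii in G major, ii in A major); D major (V in G major, IV in A major).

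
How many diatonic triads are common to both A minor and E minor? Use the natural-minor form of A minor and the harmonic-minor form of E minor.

Diatonic triads of A minor (natural minor): Am (i), Bdim (ii°), C (III), Dm (iv), Em (v), F (VI), G (VII).
Diatonic triads of E minor (harmonic minor): Em (i), F♯dim (ii°), Gaug (III+), Am (iv), B (V), C (VI), D♯dim (vii°).
Matching root and quality in both lists: Am, C, Em.
That gives 3 common triads.

3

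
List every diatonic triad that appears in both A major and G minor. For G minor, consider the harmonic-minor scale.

D

Triads in A major: A (I), Bm (ii), C♯m (iii), D (IV), E (V), F♯m (vi), G♯dim (vii°).
Triads in G minor (harmonic minor): Gm (i), Adim (ii°), B♭aug (III+), Cm (iv), D (V), E♭ (VI), F♯dim (vii°).
Shared triads with their functions: D (IV in A major, V in G minor).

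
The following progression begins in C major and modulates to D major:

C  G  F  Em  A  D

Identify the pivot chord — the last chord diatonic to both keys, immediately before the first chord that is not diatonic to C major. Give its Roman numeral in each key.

Chords diatonic to C major: C, Dm, Em, F, G, Am, Bdim.
Reading the progression, the first chord not in that set is A, so the modulation leaves C major there.
The chord immediately before A is Em, which is diatonic to both keys: iii in C major and ii in D major.

Em — iii in C major, ii in D major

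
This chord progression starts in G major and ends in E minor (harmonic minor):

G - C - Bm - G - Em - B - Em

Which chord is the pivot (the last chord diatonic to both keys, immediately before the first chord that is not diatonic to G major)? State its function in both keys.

Chords diatonic to G major: G, Am, Bm, C, D, Em, F#dim.
Reading the progression, the first chord not in that set is B, so the modulation leaves G major there.
The chord immediately before B is Em, which is diatonic to both keys: vi in G major and i in E minor.

Em — vi in G major, i in E minor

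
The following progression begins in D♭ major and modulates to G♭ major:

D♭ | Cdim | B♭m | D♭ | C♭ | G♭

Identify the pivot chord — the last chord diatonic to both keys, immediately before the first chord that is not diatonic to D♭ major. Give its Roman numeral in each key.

Chords diatonic to D♭ major: D♭, E♭m, Fm, G♭, A♭, B♭m, Cdim.
Reading the progression, the first chord not in that set is C♭, so the modulation leaves D♭ major there.
The chord immediately before C♭ is D♭, which is diatonic to both keys: I in D♭ major and V in G♭ major.

D♭ — I in D♭ major, V in G♭ major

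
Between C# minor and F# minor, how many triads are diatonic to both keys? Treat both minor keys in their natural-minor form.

4

Diatonic triads of C# minor (natural minor): C#m (i), D#dim (ii°), E (III), F#m (iv), G#m (v), A (VI), B (VII).
Diatonic triads of F# minor (natural minor): F#m (i), G#dim (ii°), A (III), Bm (iv), C#m (v), D (VI), E (VII).
Matching root and quality in both lists: C#m, E, F#m, A.
That gives 4 common triads.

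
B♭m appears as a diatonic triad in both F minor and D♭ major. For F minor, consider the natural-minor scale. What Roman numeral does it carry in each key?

The scale of F minor (natural minor) is F G A♭ B♭ C D♭ E♭; B♭ is degree 4, and the triad built there (B♭-D♭-F) is minor, so it is iv.
The scale of D♭ major is D♭ E♭ F G♭ A♭ B♭ C; B♭ is degree 6, and the triad built there (B♭-D♭-F) is minor, so it is vi.

iv in F minor; vi in D♭ major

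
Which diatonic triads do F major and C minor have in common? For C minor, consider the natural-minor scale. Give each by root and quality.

Triads in F major: F (I), Gm (ii), Am (iii), Bb (IV), C (V), Dm (vi), Edim (vii°).
Triads in C minor (natural minor): Cm (i), Ddim (ii°), Eb (III), Fm (iv), Gm (v), Ab (VI), Bb (VII).
Shared triads with their functions: Gm (ii in F major, v in C minor); Bb (IV in F major, VII in C minor).

Gm, Bb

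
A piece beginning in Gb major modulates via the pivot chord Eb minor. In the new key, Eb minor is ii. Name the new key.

The numeral ii denotes a minor triad on scale degree 2. With Eb on degree 2, the tonic of the new key is Db.
Degree 2 carries a minor triad in major keys, so the destination is Db major.
Check: the diatonic triads of Db major are Db (I), Ebm (ii), Fm (iii), Gb (IV), Ab (V), Bbm (vi), Cdim (vii°) — Eb minor is indeed ii.

Db major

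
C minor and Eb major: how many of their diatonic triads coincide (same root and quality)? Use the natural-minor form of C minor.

Diatonic triads of C minor (natural minor): Cm (i), Ddim (ii°), Eb (III), Fm (iv), Gm (v), Ab (VI), Bb (VII).
Diatonic triads of Eb major: Eb (I), Fm (ii), Gm (iii), Ab (IV), Bb (V), Cm (vi), Ddim (vii°).
Matching root and quality in both lists: Cm, Ddim, Eb, Fm, Gm, Ab, Bb.
That gives 7 common triads.

7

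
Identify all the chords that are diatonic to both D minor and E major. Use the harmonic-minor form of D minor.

A

Triads in D minor (harmonic minor): Dm (i), Edim (ii°), Faug (III+), Gm (iv), A (V), Bb (VI), C#dim (vii°).
Triads in E major: E (I), F#m (ii), G#m (iii), A (IV), B (V), C#m (vi), D#dim (vii°).
Shared triads with their functions: A (V in D minor, IV in E major).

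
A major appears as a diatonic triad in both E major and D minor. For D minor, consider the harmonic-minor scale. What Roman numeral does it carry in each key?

The scale of E major is E F# G# A B C# D#; A is degree 4, and the triad built there (A-C#-E) is major, so it is IV.
The scale of D minor (harmonic minor) is D E F G A Bb C#; A is degree 5, and the triad built there (A-C#-E) is major, so it is V.

IV in E major; V in D minor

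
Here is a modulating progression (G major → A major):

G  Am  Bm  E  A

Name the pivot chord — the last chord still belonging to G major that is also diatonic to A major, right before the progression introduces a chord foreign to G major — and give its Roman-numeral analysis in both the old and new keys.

Chords diatonic to G major: G, Am, Bm, C, D, Em, F#dim.
Reading the progression, the first chord not in that set is E, so the modulation leaves G major there.
The chord immediately before E is Bm, which is diatonic to both keys: iii in G major and ii in A major.

Bm — iii in G major, ii in A major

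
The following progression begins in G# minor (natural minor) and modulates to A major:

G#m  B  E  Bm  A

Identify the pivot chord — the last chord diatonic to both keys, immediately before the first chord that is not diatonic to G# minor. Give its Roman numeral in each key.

Chords diatonic to G# minor: G#m, A#dim, B, C#m, D#m, E, F#.
Reading the progression, the first chord not in that set is Bm, so the modulation leaves G# minor there.
The chord immediately before Bm is E, which is diatonic to both keys: VI in G# minor and V in A major.

E — VI in G# minor, V in A major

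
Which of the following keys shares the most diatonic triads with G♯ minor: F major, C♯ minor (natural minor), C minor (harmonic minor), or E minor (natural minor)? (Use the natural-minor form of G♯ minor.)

Triads of G♯ minor (natural minor): G♯m (i), A♯dim (ii°), B (III), C♯m (iv), D♯m (v), E (VI), F♯ (VII).
F major shares 0: none.
C♯ minor (natural minor) shares 4: G♯m, B, C♯m, E.
C minor (harmonic minor) shares 0: none.
E minor (natural minor) shares 0: none.
The most common triads (4) are shared with C♯ minor.

C♯ minor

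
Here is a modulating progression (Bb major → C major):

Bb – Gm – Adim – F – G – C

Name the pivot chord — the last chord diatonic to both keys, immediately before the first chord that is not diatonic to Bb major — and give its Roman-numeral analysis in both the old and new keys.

Chords diatonic to Bb major: Bb, Cm, Dm, Eb, F, Gm, Adim.
Reading the progression, the first chord not in that set is G, so the modulation leaves Bb major there.
The chord immediately before G is F, which is diatonic to both keys: V in Bb major and IV in C major.

F — V in Bb major, IV in C major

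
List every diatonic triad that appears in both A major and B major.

C♯m, E

Triads in A major: A (I), Bm (ii), C♯m (iii), D (IV), E (V), F♯m (vi), G♯dim (vii°).
Triads in B major: B (I), C♯m (ii), D♯m (iii), E (IV), F♯ (V), G♯m (vi), A♯dim (vii°).
Shared triads with their functions: C♯m (iii in A major, ii in B major); E (V in A major, IV in B major).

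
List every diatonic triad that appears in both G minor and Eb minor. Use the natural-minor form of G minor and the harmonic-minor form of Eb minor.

Bb

Triads in G minor (natural minor): Gm (i), Adim (ii°), Bb (III), Cm (iv), Dm (v), Eb (VI), F (VII).
Triads in Eb minor (harmonic minor): Ebm (i), Fdim (ii°), Gbaug (III+), Abm (iv), Bb (V), Cb (VI), Ddim (vii°).
Shared triads with their functions: Bb (III in G minor, V in Eb minor).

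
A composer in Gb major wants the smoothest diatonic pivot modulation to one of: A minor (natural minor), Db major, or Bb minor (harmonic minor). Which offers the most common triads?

Db major

Triads of Gb major: Gb major (I), Ab minor (ii), Bb minor (iii), Cb major (IV), Db major (V), Eb minor (vi), F diminished (vii°).
A minor (natural minor) shares 0: none.
Db major shares 4: Gb, Bbm, Db, Ebm.
Bb minor (harmonic minor) shares 3: Gb, Bbm, Ebm.
The most common triads (4) are shared with Db major.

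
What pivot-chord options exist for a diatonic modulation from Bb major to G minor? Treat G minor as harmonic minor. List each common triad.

Triads in Bb major: Bb (I), Cm (ii), Dm (iii), Eb (IV), F (V), Gm (vi), Adim (vii°).
Triads in G minor (harmonic minor): Gm (i), Adim (ii°), Bbaug (III+), Cm (iv), D (V), Eb (VI), F#dim (vii°).
Shared triads with their functions: Cm (ii in Bb major, iv in G minor); Eb (IV in Bb major, VI in G minor); Gm (vi in Bb major, i in G minor); Adim (vii° in Bb major, ii° in G minor).

Cm, Eb, Gm, Adim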